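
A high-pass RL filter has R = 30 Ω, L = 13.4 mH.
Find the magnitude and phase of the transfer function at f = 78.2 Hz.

Step 1 — Angular frequency: ω = 2π·78.2 = 491.3 rad/s.
Step 2 — Transfer function: H(jω) = jωL/(R + jωL).
Step 3 — Numerator jωL = j·6.584; denominator R + jωL = 30 + j6.584.
Step 4 — H = 0.04595 + j0.2094.
Step 5 — Magnitude: |H| = 0.2144 (-13.4 dB); phase: φ = 77.6°.

|H| = 0.2144 (-13.4 dB), φ = 77.6°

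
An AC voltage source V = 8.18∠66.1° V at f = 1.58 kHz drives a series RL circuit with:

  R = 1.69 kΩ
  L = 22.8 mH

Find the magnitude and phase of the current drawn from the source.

Step 1 — Angular frequency: ω = 2π·f = 2π·1580 = 9927 rad/s.
Step 2 — Component impedances:
  R: Z = R = 1690 Ω
  L: Z = jωL = j·9927·0.0228 = 0 + j226.3 Ω
Step 3 — Series combination: Z_total = R + L = 1690 + j226.3 Ω = 1705∠7.6° Ω.
Step 4 — Source phasor: V = 8.18∠66.1° V = 3.314 + j7.479 V.
Step 5 — Ohm's law: I = V / Z_total = (3.314 + j7.479) / (1690 + j226.3) = 0.002509 + j0.004089 A.
Step 6 — Convert to polar: |I| = 0.004797 A, ∠I = 58.5°.

I = 0.004797∠58.5° A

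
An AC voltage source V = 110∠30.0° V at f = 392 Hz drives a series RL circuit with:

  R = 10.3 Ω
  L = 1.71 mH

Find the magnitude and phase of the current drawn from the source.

Step 1 — Angular frequency: ω = 2π·f = 2π·392 = 2463 rad/s.
Step 2 — Component impedances:
  R: Z = R = 10.3 Ω
  L: Z = jωL = j·2463·0.00171 = 0 + j4.212 Ω
Step 3 — Series combination: Z_total = R + L = 10.3 + j4.212 Ω = 11.13∠22.2° Ω.
Step 4 — Source phasor: V = 110∠30.0° V = 95.26 + j55 V.
Step 5 — Ohm's law: I = V / Z_total = (95.26 + j55) / (10.3 + j4.212) = 9.795 + j1.335 A.
Step 6 — Convert to polar: |I| = 9.885 A, ∠I = 7.8°.

I = 9.885∠7.8° A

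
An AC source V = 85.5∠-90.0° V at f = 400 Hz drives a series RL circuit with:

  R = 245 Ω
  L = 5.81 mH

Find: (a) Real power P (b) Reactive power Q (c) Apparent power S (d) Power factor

Step 1 — Angular frequency: ω = 2π·f = 2π·400 = 2513 rad/s.
Step 2 — Component impedances:
  R: Z = R = 245 Ω
  L: Z = jωL = j·2513·0.00581 = 0 + j14.6 Ω
Step 3 — Series combination: Z_total = R + L = 245 + j14.6 Ω = 245.4∠3.4° Ω.
Step 4 — Source phasor: V = 85.5∠-90.0° V = 0 - j85.5 V.
Step 5 — Current: I = V / Z = -0.02073 - j0.3477 A = 0.3484∠-93.4° A.
Step 6 — Complex power: S = V·I* = 29.73 + j1.772 VA.
Step 7 — Real power: P = Re(S) = 29.73 W.
Step 8 — Reactive power: Q = Im(S) = 1.772 VAR.
Step 9 — Apparent power: |S| = 29.78 VA.
Step 10 — Power factor: PF = P/|S| = 0.9982 (lagging).

(a) P = 29.73 W  (b) Q = 1.772 VAR  (c) S = 29.78 VA  (d) PF = 0.9982 (lagging)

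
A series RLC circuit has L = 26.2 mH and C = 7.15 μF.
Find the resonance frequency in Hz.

Step 1 — Resonance condition Im(Z)=0 gives ω₀ = 1/√(LC).
Step 2 — ω₀ = 1/√(0.0262·7.15e-06) = 2310 rad/s.
Step 3 — f₀ = ω₀/(2π) = 367.7 Hz.

f₀ = 367.7 Hz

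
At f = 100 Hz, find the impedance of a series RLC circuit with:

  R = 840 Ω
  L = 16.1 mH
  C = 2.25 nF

Step 1 — Angular frequency: ω = 2π·f = 2π·100 = 628.3 rad/s.
Step 2 — Component impedances:
  R: Z = R = 840 Ω
  L: Z = jωL = j·628.3·0.0161 = 0 + j10.12 Ω
  C: Z = 1/(jωC) = -j/(ω·C) = 0 - j7.074e+05 Ω
Step 3 — Series combination: Z_total = R + L + C = 840 - j7.073e+05 Ω = 7.073e+05∠-89.9° Ω.

Z = 840 - j7.073e+05 Ω = 7.073e+05∠-89.9° Ω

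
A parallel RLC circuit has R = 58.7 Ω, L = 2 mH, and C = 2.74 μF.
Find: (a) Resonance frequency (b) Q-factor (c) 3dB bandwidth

Step 1 — Resonance: ω₀ = 1/√(LC) = 1/√(0.002·2.74e-06) = 1.351e+04 rad/s.
Step 2 — f₀ = ω₀/(2π) = 2150 Hz.
Step 3 — Parallel Q: Q = R/(ω₀L) = 58.7/(1.351e+04·0.002) = 2.173.
Step 4 — Bandwidth: Δω = ω₀/Q = 6217 rad/s; BW = Δω/(2π) = 989.5 Hz.

(a) f₀ = 2150 Hz  (b) Q = 2.173  (c) BW = 989.5 Hz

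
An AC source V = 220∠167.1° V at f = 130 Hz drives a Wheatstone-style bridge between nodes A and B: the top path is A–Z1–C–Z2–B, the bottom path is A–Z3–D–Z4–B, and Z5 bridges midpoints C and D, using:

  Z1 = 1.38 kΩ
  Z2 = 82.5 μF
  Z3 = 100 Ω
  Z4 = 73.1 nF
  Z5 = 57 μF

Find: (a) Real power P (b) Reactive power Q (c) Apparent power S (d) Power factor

Step 1 — Angular frequency: ω = 2π·f = 2π·130 = 816.8 rad/s.
Step 2 — Component impedances:
  Z1: Z = R = 1380 Ω
  Z2: Z = 1/(jωC) = -j/(ω·C) = 0 - j14.84 Ω
  Z3: Z = R = 100 Ω
  Z4: Z = 1/(jωC) = -j/(ω·C) = 0 - j1.675e+04 Ω
  Z5: Z = 1/(jωC) = -j/(ω·C) = 0 - j21.48 Ω
Step 3 — Bridge requires nodal analysis (the Z5 bridge couples midpoints C and D, so the two paths cannot be reduced to a simple series/parallel combination). Setting node B to ground and injecting 1 A at node A, the 3-node admittance system at A, C, D solves to V_A = Z_AB = 93.51 - j33.44 Ω = 99.31∠-19.7° Ω.
Step 4 — Source phasor: V = 220∠167.1° V = -214.4 + j49.12 V.
Step 5 — Current: I = V / Z = -2.2 - j0.2614 A = 2.215∠-173.2° A.
Step 6 — Complex power: S = V·I* = 458.9 - j164.1 VA.
Step 7 — Real power: P = Re(S) = 458.9 W.
Step 8 — Reactive power: Q = Im(S) = -164.1 VAR.
Step 9 — Apparent power: |S| = 487.4 VA.
Step 10 — Power factor: PF = P/|S| = 0.9416 (leading).

(a) P = 458.9 W  (b) Q = -164.1 VAR  (c) S = 487.4 VA  (d) PF = 0.9416 (leading)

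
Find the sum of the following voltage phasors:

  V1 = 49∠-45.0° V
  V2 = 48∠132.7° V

Step 1 — Convert each phasor to rectangular form:
  V1 = 49·(cos(-45.0°) + j·sin(-45.0°)) = 34.65 - j34.65 V
  V2 = 48·(cos(132.7°) + j·sin(132.7°)) = -32.55 + j35.28 V
Step 2 — Sum components: V_total = 2.097 + j0.6277 V.
Step 3 — Convert to polar: |V_total| = 2.189 V, ∠V_total = 16.7°.

V_total = 2.189∠16.7° V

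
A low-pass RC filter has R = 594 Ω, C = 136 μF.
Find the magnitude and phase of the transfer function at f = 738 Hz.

Step 1 — Angular frequency: ω = 2π·738 = 4637 rad/s.
Step 2 — Transfer function: H(jω) = 1/(1 + jωRC).
Step 3 — Denominator: 1 + jωRC = 1 + j·4637·594·0.000136 = 1 + j374.6.
Step 4 — H = 7.126e-06 - j0.00267.
Step 5 — Magnitude: |H| = 0.00267 (-51.5 dB); phase: φ = -89.8°.

|H| = 0.00267 (-51.5 dB), φ = -89.8°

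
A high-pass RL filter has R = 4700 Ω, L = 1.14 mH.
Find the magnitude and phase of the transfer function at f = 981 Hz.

Step 1 — Angular frequency: ω = 2π·981 = 6164 rad/s.
Step 2 — Transfer function: H(jω) = jωL/(R + jωL).
Step 3 — Numerator jωL = j·7.027; denominator R + jωL = 4700 + j7.027.
Step 4 — H = 2.235e-06 + j0.001495.
Step 5 — Magnitude: |H| = 0.001495 (-56.5 dB); phase: φ = 89.9°.

|H| = 0.001495 (-56.5 dB), φ = 89.9°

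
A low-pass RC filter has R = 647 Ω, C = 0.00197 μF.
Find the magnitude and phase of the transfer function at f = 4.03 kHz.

Step 1 — Angular frequency: ω = 2π·4030 = 2.532e+04 rad/s.
Step 2 — Transfer function: H(jω) = 1/(1 + jωRC).
Step 3 — Denominator: 1 + jωRC = 1 + j·2.532e+04·647·1.97e-09 = 1 + j0.03227.
Step 4 — H = 0.999 - j0.03224.
Step 5 — Magnitude: |H| = 0.9995 (-0.0 dB); phase: φ = -1.8°.

|H| = 0.9995 (-0.0 dB), φ = -1.8°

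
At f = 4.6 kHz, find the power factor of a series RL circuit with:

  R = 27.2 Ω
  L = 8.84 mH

Step 1 — Angular frequency: ω = 2π·f = 2π·4600 = 2.89e+04 rad/s.
Step 2 — Component impedances:
  R: Z = R = 27.2 Ω
  L: Z = jωL = j·2.89e+04·0.00884 = 0 + j255.5 Ω
Step 3 — Series combination: Z_total = R + L = 27.2 + j255.5 Ω = 256.9∠83.9° Ω.
Step 4 — Power factor: PF = cos(φ) = Re(Z)/|Z| = 27.2/256.9 = 0.1059.
Step 5 — Type: Im(Z) = 255.5 ⇒ lagging (phase φ = 83.9°).

PF = 0.1059 (lagging, φ = 83.9°)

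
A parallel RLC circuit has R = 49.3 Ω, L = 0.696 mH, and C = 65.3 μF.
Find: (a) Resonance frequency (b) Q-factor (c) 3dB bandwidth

Step 1 — Resonance: ω₀ = 1/√(LC) = 1/√(0.000696·6.53e-05) = 4691 rad/s.
Step 2 — f₀ = ω₀/(2π) = 746.6 Hz.
Step 3 — Parallel Q: Q = R/(ω₀L) = 49.3/(4691·0.000696) = 15.1.
Step 4 — Bandwidth: Δω = ω₀/Q = 310.6 rad/s; BW = Δω/(2π) = 49.44 Hz.

(a) f₀ = 746.6 Hz  (b) Q = 15.1  (c) BW = 49.44 Hz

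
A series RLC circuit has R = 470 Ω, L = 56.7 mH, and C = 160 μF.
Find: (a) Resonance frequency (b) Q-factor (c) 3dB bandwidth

Step 1 — Resonance: ω₀ = 1/√(LC) = 1/√(0.0567·0.00016) = 332 rad/s.
Step 2 — f₀ = ω₀/(2π) = 52.84 Hz.
Step 3 — Series Q: Q = ω₀L/R = 332·0.0567/470 = 0.04005.
Step 4 — Bandwidth: Δω = ω₀/Q = 8289 rad/s; BW = Δω/(2π) = 1319 Hz.

(a) f₀ = 52.84 Hz  (b) Q = 0.04005  (c) BW = 1319 Hz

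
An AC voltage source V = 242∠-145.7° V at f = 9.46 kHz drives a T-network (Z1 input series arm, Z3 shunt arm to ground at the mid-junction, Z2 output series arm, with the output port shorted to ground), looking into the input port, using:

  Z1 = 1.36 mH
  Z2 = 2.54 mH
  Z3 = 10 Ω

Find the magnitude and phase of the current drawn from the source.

Step 1 — Angular frequency: ω = 2π·f = 2π·9460 = 5.944e+04 rad/s.
Step 2 — Component impedances:
  Z1: Z = jωL = j·5.944e+04·0.00136 = 0 + j80.84 Ω
  Z2: Z = jωL = j·5.944e+04·0.00254 = 0 + j151 Ω
  Z3: Z = R = 10 Ω
Step 3 — With the output port shorted to ground, the output series arm Z2 runs from the junction to ground; the shunt arm Z3 also runs from the junction to ground. They appear in parallel: Z3 || Z2 = 9.956 + j0.6595 Ω.
Step 4 — Series with input arm Z1: Z_in = Z1 + (Z3 || Z2) = 9.956 + j81.5 Ω = 82.1∠83.0° Ω.
Step 5 — Source phasor: V = 242∠-145.7° V = -199.9 - j136.4 V.
Step 6 — Ohm's law: I = V / Z_total = (-199.9 - j136.4) / (9.956 + j81.5) = -1.944 + j2.216 A.
Step 7 — Convert to polar: |I| = 2.948 A, ∠I = 131.3°.

I = 2.948∠131.3° A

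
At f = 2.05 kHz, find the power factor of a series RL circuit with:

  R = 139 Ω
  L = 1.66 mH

Step 1 — Angular frequency: ω = 2π·f = 2π·2050 = 1.288e+04 rad/s.
Step 2 — Component impedances:
  R: Z = R = 139 Ω
  L: Z = jωL = j·1.288e+04·0.00166 = 0 + j21.38 Ω
Step 3 — Series combination: Z_total = R + L = 139 + j21.38 Ω = 140.6∠8.7° Ω.
Step 4 — Power factor: PF = cos(φ) = Re(Z)/|Z| = 139/140.63 = 0.9884.
Step 5 — Type: Im(Z) = 21.38 ⇒ lagging (phase φ = 8.7°).

PF = 0.9884 (lagging, φ = 8.7°)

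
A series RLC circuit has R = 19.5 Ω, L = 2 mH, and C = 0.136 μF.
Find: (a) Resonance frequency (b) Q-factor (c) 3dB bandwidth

Step 1 — Resonance: ω₀ = 1/√(LC) = 1/√(0.002·1.36e-07) = 6.063e+04 rad/s.
Step 2 — f₀ = ω₀/(2π) = 9650 Hz.
Step 3 — Series Q: Q = ω₀L/R = 6.063e+04·0.002/19.5 = 6.219.
Step 4 — Bandwidth: Δω = ω₀/Q = 9750 rad/s; BW = Δω/(2π) = 1552 Hz.

(a) f₀ = 9650 Hz  (b) Q = 6.219  (c) BW = 1552 Hz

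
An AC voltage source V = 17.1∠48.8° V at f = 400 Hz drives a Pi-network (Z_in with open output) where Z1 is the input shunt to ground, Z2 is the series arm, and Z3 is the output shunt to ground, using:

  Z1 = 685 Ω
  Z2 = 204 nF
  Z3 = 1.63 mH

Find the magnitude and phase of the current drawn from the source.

Step 1 — Angular frequency: ω = 2π·f = 2π·400 = 2513 rad/s.
Step 2 — Component impedances:
  Z1: Z = R = 685 Ω
  Z2: Z = 1/(jωC) = -j/(ω·C) = 0 - j1950 Ω
  Z3: Z = jωL = j·2513·0.00163 = 0 + j4.097 Ω
Step 3 — With open output, the series arm Z2 and the output shunt Z3 appear in series to ground: Z2 + Z3 = 0 - j1946 Ω.
Step 4 — Parallel with input shunt Z1: Z_in = Z1 || (Z2 + Z3) = 609.5 - j214.5 Ω = 646.2∠-19.4° Ω.
Step 5 — Source phasor: V = 17.1∠48.8° V = 11.26 + j12.87 V.
Step 6 — Ohm's law: I = V / Z_total = (11.26 + j12.87) / (609.5 - j214.5) = 0.009833 + j0.02457 A.
Step 7 — Convert to polar: |I| = 0.02646 A, ∠I = 68.2°.

I = 0.02646∠68.2° A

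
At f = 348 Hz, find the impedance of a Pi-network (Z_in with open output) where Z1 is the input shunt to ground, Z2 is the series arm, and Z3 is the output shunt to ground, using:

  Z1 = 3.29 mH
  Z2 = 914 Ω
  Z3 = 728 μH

Step 1 — Angular frequency: ω = 2π·f = 2π·348 = 2187 rad/s.
Step 2 — Component impedances:
  Z1: Z = jωL = j·2187·0.00329 = 0 + j7.194 Ω
  Z2: Z = R = 914 Ω
  Z3: Z = jωL = j·2187·0.000728 = 0 + j1.592 Ω
Step 3 — With open output, the series arm Z2 and the output shunt Z3 appear in series to ground: Z2 + Z3 = 914 + j1.592 Ω.
Step 4 — Parallel with input shunt Z1: Z_in = Z1 || (Z2 + Z3) = 0.05661 + j7.193 Ω = 7.193∠89.5° Ω.

Z = 0.05661 + j7.193 Ω = 7.193∠89.5° Ω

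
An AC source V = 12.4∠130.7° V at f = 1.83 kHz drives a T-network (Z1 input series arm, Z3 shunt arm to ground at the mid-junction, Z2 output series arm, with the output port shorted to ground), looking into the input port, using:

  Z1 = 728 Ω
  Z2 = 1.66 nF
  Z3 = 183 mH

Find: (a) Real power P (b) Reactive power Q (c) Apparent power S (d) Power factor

Step 1 — Angular frequency: ω = 2π·f = 2π·1830 = 1.15e+04 rad/s.
Step 2 — Component impedances:
  Z1: Z = R = 728 Ω
  Z2: Z = 1/(jωC) = -j/(ω·C) = 0 - j5.239e+04 Ω
  Z3: Z = jωL = j·1.15e+04·0.183 = 0 + j2104 Ω
Step 3 — With the output port shorted to ground, the output series arm Z2 runs from the junction to ground; the shunt arm Z3 also runs from the junction to ground. They appear in parallel: Z3 || Z2 = 0 + j2192 Ω.
Step 4 — Series with input arm Z1: Z_in = Z1 + (Z3 || Z2) = 728 + j2192 Ω = 2310∠71.6° Ω.
Step 5 — Source phasor: V = 12.4∠130.7° V = -8.086 + j9.401 V.
Step 6 — Current: I = V / Z = 0.002759 + j0.004605 A = 0.005368∠59.1° A.
Step 7 — Complex power: S = V·I* = 0.02098 + j0.06317 VA.
Step 8 — Real power: P = Re(S) = 0.02098 W.
Step 9 — Reactive power: Q = Im(S) = 0.06317 VAR.
Step 10 — Apparent power: |S| = 0.06656 VA.
Step 11 — Power factor: PF = P/|S| = 0.3152 (lagging).

(a) P = 0.02098 W  (b) Q = 0.06317 VAR  (c) S = 0.06656 VA  (d) PF = 0.3152 (lagging)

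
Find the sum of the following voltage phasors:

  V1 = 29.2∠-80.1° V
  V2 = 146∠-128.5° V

Step 1 — Convert each phasor to rectangular form:
  V1 = 29.2·(cos(-80.1°) + j·sin(-80.1°)) = 5.02 - j28.77 V
  V2 = 146·(cos(-128.5°) + j·sin(-128.5°)) = -90.89 - j114.3 V
Step 2 — Sum components: V_total = -85.87 - j143 V.
Step 3 — Convert to polar: |V_total| = 166.8 V, ∠V_total = -121.0°.

V_total = 166.8∠-121.0° V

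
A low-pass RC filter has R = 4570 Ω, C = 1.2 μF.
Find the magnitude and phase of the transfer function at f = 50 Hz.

Step 1 — Angular frequency: ω = 2π·50 = 314.2 rad/s.
Step 2 — Transfer function: H(jω) = 1/(1 + jωRC).
Step 3 — Denominator: 1 + jωRC = 1 + j·314.2·4570·1.2e-06 = 1 + j1.723.
Step 4 — H = 0.252 - j0.4342.
Step 5 — Magnitude: |H| = 0.502 (-6.0 dB); phase: φ = -59.9°.

|H| = 0.502 (-6.0 dB), φ = -59.9°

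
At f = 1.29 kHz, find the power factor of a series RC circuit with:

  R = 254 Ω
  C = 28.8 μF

Step 1 — Angular frequency: ω = 2π·f = 2π·1290 = 8105 rad/s.
Step 2 — Component impedances:
  R: Z = R = 254 Ω
  C: Z = 1/(jωC) = -j/(ω·C) = 0 - j4.284 Ω
Step 3 — Series combination: Z_total = R + C = 254 - j4.284 Ω = 254∠-1.0° Ω.
Step 4 — Power factor: PF = cos(φ) = Re(Z)/|Z| = 254/254.036 = 0.9999.
Step 5 — Type: Im(Z) = -4.284 ⇒ leading (phase φ = -1.0°).

PF = 0.9999 (leading, φ = -1.0°)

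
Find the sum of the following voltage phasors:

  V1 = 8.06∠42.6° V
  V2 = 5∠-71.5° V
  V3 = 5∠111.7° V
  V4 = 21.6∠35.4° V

Step 1 — Convert each phasor to rectangular form:
  V1 = 8.06·(cos(42.6°) + j·sin(42.6°)) = 5.933 + j5.456 V
  V2 = 5·(cos(-71.5°) + j·sin(-71.5°)) = 1.587 - j4.742 V
  V3 = 5·(cos(111.7°) + j·sin(111.7°)) = -1.849 + j4.646 V
  V4 = 21.6·(cos(35.4°) + j·sin(35.4°)) = 17.61 + j12.51 V
Step 2 — Sum components: V_total = 23.28 + j17.87 V.
Step 3 — Convert to polar: |V_total| = 29.35 V, ∠V_total = 37.5°.

V_total = 29.35∠37.5° V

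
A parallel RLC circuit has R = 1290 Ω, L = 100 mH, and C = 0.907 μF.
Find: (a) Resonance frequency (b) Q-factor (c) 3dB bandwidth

Step 1 — Resonance: ω₀ = 1/√(LC) = 1/√(0.1·9.07e-07) = 3320 rad/s.
Step 2 — f₀ = ω₀/(2π) = 528.5 Hz.
Step 3 — Parallel Q: Q = R/(ω₀L) = 1290/(3320·0.1) = 3.885.
Step 4 — Bandwidth: Δω = ω₀/Q = 854.7 rad/s; BW = Δω/(2π) = 136 Hz.

(a) f₀ = 528.5 Hz  (b) Q = 3.885  (c) BW = 136 Hz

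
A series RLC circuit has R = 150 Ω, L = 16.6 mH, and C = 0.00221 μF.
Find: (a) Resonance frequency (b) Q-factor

Step 1 — Resonance condition Im(Z)=0 gives ω₀ = 1/√(LC).
Step 2 — ω₀ = 1/√(0.0166·2.21e-09) = 1.651e+05 rad/s.
Step 3 — f₀ = ω₀/(2π) = 2.628e+04 Hz.
Step 4 — Series Q: Q = ω₀L/R = 1.651e+05·0.0166/150 = 18.27.

(a) f₀ = 2.628e+04 Hz  (b) Q = 18.27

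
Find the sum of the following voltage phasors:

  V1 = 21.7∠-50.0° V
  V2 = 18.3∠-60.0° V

Step 1 — Convert each phasor to rectangular form:
  V1 = 21.7·(cos(-50.0°) + j·sin(-50.0°)) = 13.95 - j16.62 V
  V2 = 18.3·(cos(-60.0°) + j·sin(-60.0°)) = 9.15 - j15.85 V
Step 2 — Sum components: V_total = 23.1 - j32.47 V.
Step 3 — Convert to polar: |V_total| = 39.85 V, ∠V_total = -54.6°.

V_total = 39.85∠-54.6° V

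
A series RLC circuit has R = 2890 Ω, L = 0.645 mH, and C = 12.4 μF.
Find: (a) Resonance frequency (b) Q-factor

Step 1 — Resonance condition Im(Z)=0 gives ω₀ = 1/√(LC).
Step 2 — ω₀ = 1/√(0.000645·1.24e-05) = 1.118e+04 rad/s.
Step 3 — f₀ = ω₀/(2π) = 1780 Hz.
Step 4 — Series Q: Q = ω₀L/R = 1.118e+04·0.000645/2890 = 0.002496.

(a) f₀ = 1780 Hz  (b) Q = 0.002496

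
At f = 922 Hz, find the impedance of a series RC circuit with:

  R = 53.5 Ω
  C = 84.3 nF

Step 1 — Angular frequency: ω = 2π·f = 2π·922 = 5793 rad/s.
Step 2 — Component impedances:
  R: Z = R = 53.5 Ω
  C: Z = 1/(jωC) = -j/(ω·C) = 0 - j2048 Ω
Step 3 — Series combination: Z_total = R + C = 53.5 - j2048 Ω = 2048∠-88.5° Ω.

Z = 53.5 - j2048 Ω = 2048∠-88.5° Ω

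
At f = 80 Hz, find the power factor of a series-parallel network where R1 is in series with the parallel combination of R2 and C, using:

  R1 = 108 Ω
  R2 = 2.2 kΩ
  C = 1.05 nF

Step 1 — Angular frequency: ω = 2π·f = 2π·80 = 502.7 rad/s.
Step 2 — Component impedances:
  R1: Z = R = 108 Ω
  R2: Z = R = 2200 Ω
  C: Z = 1/(jωC) = -j/(ω·C) = 0 - j1.895e+06 Ω
Step 3 — Parallel branch: R2 || C = 1/(1/R2 + 1/C) = 2200 - j2.554 Ω.
Step 4 — Series with R1: Z_total = R1 + (R2 || C) = 2308 - j2.554 Ω = 2308∠-0.1° Ω.
Step 5 — Power factor: PF = cos(φ) = Re(Z)/|Z| = 2308/2308 = 1.
Step 6 — Type: Im(Z) = -2.554 ⇒ leading (phase φ = -0.1°).

PF = 1 (leading, φ = -0.1°)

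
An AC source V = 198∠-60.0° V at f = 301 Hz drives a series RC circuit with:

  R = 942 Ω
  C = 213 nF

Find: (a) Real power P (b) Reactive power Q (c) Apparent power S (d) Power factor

Step 1 — Angular frequency: ω = 2π·f = 2π·301 = 1891 rad/s.
Step 2 — Component impedances:
  R: Z = R = 942 Ω
  C: Z = 1/(jωC) = -j/(ω·C) = 0 - j2482 Ω
Step 3 — Series combination: Z_total = R + C = 942 - j2482 Ω = 2655∠-69.2° Ω.
Step 4 — Source phasor: V = 198∠-60.0° V = 99 - j171.5 V.
Step 5 — Current: I = V / Z = 0.07361 + j0.01195 A = 0.07457∠9.2° A.
Step 6 — Complex power: S = V·I* = 5.239 - j13.8 VA.
Step 7 — Real power: P = Re(S) = 5.239 W.
Step 8 — Reactive power: Q = Im(S) = -13.8 VAR.
Step 9 — Apparent power: |S| = 14.77 VA.
Step 10 — Power factor: PF = P/|S| = 0.3548 (leading).

(a) P = 5.239 W  (b) Q = -13.8 VAR  (c) S = 14.77 VA  (d) PF = 0.3548 (leading)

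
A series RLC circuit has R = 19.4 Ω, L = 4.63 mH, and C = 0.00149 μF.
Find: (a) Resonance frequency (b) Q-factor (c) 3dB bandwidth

Step 1 — Resonance condition Im(Z)=0 gives ω₀ = 1/√(LC).
Step 2 — ω₀ = 1/√(0.00463·1.49e-09) = 3.807e+05 rad/s.
Step 3 — f₀ = ω₀/(2π) = 6.059e+04 Hz.
Step 4 — Series Q: Q = ω₀L/R = 3.807e+05·0.00463/19.4 = 90.86.
Step 5 — 3dB bandwidth: Δω = ω₀/Q = 4190 rad/s; BW = Δω/(2π) = 666.9 Hz.

(a) f₀ = 6.059e+04 Hz  (b) Q = 90.86  (c) BW = 666.9 Hz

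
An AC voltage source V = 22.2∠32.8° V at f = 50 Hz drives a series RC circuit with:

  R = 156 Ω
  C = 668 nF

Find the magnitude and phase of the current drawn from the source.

Step 1 — Angular frequency: ω = 2π·f = 2π·50 = 314.2 rad/s.
Step 2 — Component impedances:
  R: Z = R = 156 Ω
  C: Z = 1/(jωC) = -j/(ω·C) = 0 - j4765 Ω
Step 3 — Series combination: Z_total = R + C = 156 - j4765 Ω = 4768∠-88.1° Ω.
Step 4 — Source phasor: V = 22.2∠32.8° V = 18.66 + j12.03 V.
Step 5 — Ohm's law: I = V / Z_total = (18.66 + j12.03) / (156 - j4765) = -0.002393 + j0.003994 A.
Step 6 — Convert to polar: |I| = 0.004656 A, ∠I = 120.9°.

I = 0.004656∠120.9° A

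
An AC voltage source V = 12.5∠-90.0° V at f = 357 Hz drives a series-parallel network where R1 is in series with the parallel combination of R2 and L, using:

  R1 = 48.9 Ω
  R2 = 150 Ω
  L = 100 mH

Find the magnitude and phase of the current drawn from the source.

Step 1 — Angular frequency: ω = 2π·f = 2π·357 = 2243 rad/s.
Step 2 — Component impedances:
  R1: Z = R = 48.9 Ω
  R2: Z = R = 150 Ω
  L: Z = jωL = j·2243·0.1 = 0 + j224.3 Ω
Step 3 — Parallel branch: R2 || L = 1/(1/R2 + 1/L) = 103.6 + j69.31 Ω.
Step 4 — Series with R1: Z_total = R1 + (R2 || L) = 152.5 + j69.31 Ω = 167.6∠24.4° Ω.
Step 5 — Source phasor: V = 12.5∠-90.0° V = 0 - j12.5 V.
Step 6 — Ohm's law: I = V / Z_total = (0 - j12.5) / (152.5 + j69.31) = -0.03086 - j0.06792 A.
Step 7 — Convert to polar: |I| = 0.0746 A, ∠I = -114.4°.

I = 0.0746∠-114.4° A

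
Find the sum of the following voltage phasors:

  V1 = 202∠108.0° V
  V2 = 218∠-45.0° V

Step 1 — Convert each phasor to rectangular form:
  V1 = 202·(cos(108.0°) + j·sin(108.0°)) = -62.42 + j192.1 V
  V2 = 218·(cos(-45.0°) + j·sin(-45.0°)) = 154.1 - j154.1 V
Step 2 — Sum components: V_total = 91.73 + j37.96 V.
Step 3 — Convert to polar: |V_total| = 99.27 V, ∠V_total = 22.5°.

V_total = 99.27∠22.5° V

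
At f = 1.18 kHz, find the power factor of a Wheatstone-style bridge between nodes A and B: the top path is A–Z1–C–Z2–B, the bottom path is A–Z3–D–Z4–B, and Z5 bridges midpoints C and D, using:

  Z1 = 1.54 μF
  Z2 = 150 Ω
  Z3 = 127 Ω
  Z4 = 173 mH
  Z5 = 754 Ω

Step 1 — Angular frequency: ω = 2π·f = 2π·1180 = 7414 rad/s.
Step 2 — Component impedances:
  Z1: Z = 1/(jωC) = -j/(ω·C) = 0 - j87.58 Ω
  Z2: Z = R = 150 Ω
  Z3: Z = R = 127 Ω
  Z4: Z = jωL = j·7414·0.173 = 0 + j1283 Ω
  Z5: Z = R = 754 Ω
Step 3 — Bridge requires nodal analysis (the Z5 bridge couples midpoints C and D, so the two paths cannot be reduced to a simple series/parallel combination). Setting node B to ground and injecting 1 A at node A, the 3-node admittance system at A, C, D solves to V_A = Z_AB = 173.6 - j67.66 Ω = 186.4∠-21.3° Ω.
Step 4 — Power factor: PF = cos(φ) = Re(Z)/|Z| = 173.641/186.359 = 0.9318.
Step 5 — Type: Im(Z) = -67.66 ⇒ leading (phase φ = -21.3°).

PF = 0.9318 (leading, φ = -21.3°)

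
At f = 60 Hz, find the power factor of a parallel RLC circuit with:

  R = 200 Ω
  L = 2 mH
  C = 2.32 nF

Step 1 — Angular frequency: ω = 2π·f = 2π·60 = 377 rad/s.
Step 2 — Component impedances:
  R: Z = R = 200 Ω
  L: Z = jωL = j·377·0.002 = 0 + j0.754 Ω
  C: Z = 1/(jωC) = -j/(ω·C) = 0 - j1.143e+06 Ω
Step 3 — Parallel combination: 1/Z_total = 1/R + 1/L + 1/C; Z_total = 0.002842 + j0.754 Ω = 0.754∠89.8° Ω.
Step 4 — Power factor: PF = cos(φ) = Re(Z)/|Z| = 0.0028424/0.75398 = 0.00377.
Step 5 — Type: Im(Z) = 0.754 ⇒ lagging (phase φ = 89.8°).

PF = 0.00377 (lagging, φ = 89.8°)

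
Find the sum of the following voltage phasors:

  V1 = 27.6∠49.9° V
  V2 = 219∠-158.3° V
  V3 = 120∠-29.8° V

Step 1 — Convert each phasor to rectangular form:
  V1 = 27.6·(cos(49.9°) + j·sin(49.9°)) = 17.78 + j21.11 V
  V2 = 219·(cos(-158.3°) + j·sin(-158.3°)) = -203.5 - j80.97 V
  V3 = 120·(cos(-29.8°) + j·sin(-29.8°)) = 104.1 - j59.64 V
Step 2 — Sum components: V_total = -81.57 - j119.5 V.
Step 3 — Convert to polar: |V_total| = 144.7 V, ∠V_total = -124.3°.

V_total = 144.7∠-124.3° V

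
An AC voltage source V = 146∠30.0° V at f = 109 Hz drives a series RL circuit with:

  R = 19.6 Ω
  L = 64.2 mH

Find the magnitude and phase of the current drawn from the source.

Step 1 — Angular frequency: ω = 2π·f = 2π·109 = 684.9 rad/s.
Step 2 — Component impedances:
  R: Z = R = 19.6 Ω
  L: Z = jωL = j·684.9·0.0642 = 0 + j43.97 Ω
Step 3 — Series combination: Z_total = R + L = 19.6 + j43.97 Ω = 48.14∠66.0° Ω.
Step 4 — Source phasor: V = 146∠30.0° V = 126.4 + j73 V.
Step 5 — Ohm's law: I = V / Z_total = (126.4 + j73) / (19.6 + j43.97) = 2.454 - j1.782 A.
Step 6 — Convert to polar: |I| = 3.033 A, ∠I = -36.0°.

I = 3.033∠-36.0° A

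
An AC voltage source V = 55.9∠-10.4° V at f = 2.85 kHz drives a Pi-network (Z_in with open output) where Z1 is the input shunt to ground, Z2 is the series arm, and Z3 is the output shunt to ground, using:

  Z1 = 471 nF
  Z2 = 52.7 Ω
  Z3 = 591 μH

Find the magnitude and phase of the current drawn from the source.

Step 1 — Angular frequency: ω = 2π·f = 2π·2850 = 1.791e+04 rad/s.
Step 2 — Component impedances:
  Z1: Z = 1/(jωC) = -j/(ω·C) = 0 - j118.6 Ω
  Z2: Z = R = 52.7 Ω
  Z3: Z = jωL = j·1.791e+04·0.000591 = 0 + j10.58 Ω
Step 3 — With open output, the series arm Z2 and the output shunt Z3 appear in series to ground: Z2 + Z3 = 52.7 + j10.58 Ω.
Step 4 — Parallel with input shunt Z1: Z_in = Z1 || (Z2 + Z3) = 51.31 - j13.42 Ω = 53.04∠-14.7° Ω.
Step 5 — Source phasor: V = 55.9∠-10.4° V = 54.98 - j10.09 V.
Step 6 — Ohm's law: I = V / Z_total = (54.98 - j10.09) / (51.31 - j13.42) = 1.051 + j0.07828 A.
Step 7 — Convert to polar: |I| = 1.054 A, ∠I = 4.3°.

I = 1.054∠4.3° A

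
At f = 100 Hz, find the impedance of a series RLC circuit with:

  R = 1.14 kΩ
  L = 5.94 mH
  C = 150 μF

Step 1 — Angular frequency: ω = 2π·f = 2π·100 = 628.3 rad/s.
Step 2 — Component impedances:
  R: Z = R = 1140 Ω
  L: Z = jωL = j·628.3·0.00594 = 0 + j3.732 Ω
  C: Z = 1/(jωC) = -j/(ω·C) = 0 - j10.61 Ω
Step 3 — Series combination: Z_total = R + L + C = 1140 - j6.878 Ω = 1140∠-0.3° Ω.

Z = 1140 - j6.878 Ω = 1140∠-0.3° Ω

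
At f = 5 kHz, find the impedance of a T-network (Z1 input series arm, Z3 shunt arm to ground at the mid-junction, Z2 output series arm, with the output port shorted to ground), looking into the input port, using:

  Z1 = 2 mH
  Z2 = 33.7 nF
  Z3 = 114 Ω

Step 1 — Angular frequency: ω = 2π·f = 2π·5000 = 3.142e+04 rad/s.
Step 2 — Component impedances:
  Z1: Z = jωL = j·3.142e+04·0.002 = 0 + j62.83 Ω
  Z2: Z = 1/(jωC) = -j/(ω·C) = 0 - j944.5 Ω
  Z3: Z = R = 114 Ω
Step 3 — With the output port shorted to ground, the output series arm Z2 runs from the junction to ground; the shunt arm Z3 also runs from the junction to ground. They appear in parallel: Z3 || Z2 = 112.4 - j13.56 Ω.
Step 4 — Series with input arm Z1: Z_in = Z1 + (Z3 || Z2) = 112.4 + j49.27 Ω = 122.7∠23.7° Ω.

Z = 112.4 + j49.27 Ω = 122.7∠23.7° Ω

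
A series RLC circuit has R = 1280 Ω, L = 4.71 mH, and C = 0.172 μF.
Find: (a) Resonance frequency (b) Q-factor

Step 1 — Resonance condition Im(Z)=0 gives ω₀ = 1/√(LC).
Step 2 — ω₀ = 1/√(0.00471·1.72e-07) = 3.513e+04 rad/s.
Step 3 — f₀ = ω₀/(2π) = 5592 Hz.
Step 4 — Series Q: Q = ω₀L/R = 3.513e+04·0.00471/1280 = 0.1293.

(a) f₀ = 5592 Hz  (b) Q = 0.1293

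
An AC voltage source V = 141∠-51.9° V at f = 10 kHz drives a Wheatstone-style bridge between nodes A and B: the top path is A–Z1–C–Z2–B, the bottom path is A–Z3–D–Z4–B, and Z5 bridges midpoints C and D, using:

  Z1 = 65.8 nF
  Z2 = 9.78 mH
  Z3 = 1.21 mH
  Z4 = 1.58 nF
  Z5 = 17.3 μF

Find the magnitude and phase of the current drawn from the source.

Step 1 — Angular frequency: ω = 2π·f = 2π·1e+04 = 6.283e+04 rad/s.
Step 2 — Component impedances:
  Z1: Z = 1/(jωC) = -j/(ω·C) = 0 - j241.9 Ω
  Z2: Z = jωL = j·6.283e+04·0.00978 = 0 + j614.5 Ω
  Z3: Z = jωL = j·6.283e+04·0.00121 = 0 + j76.03 Ω
  Z4: Z = 1/(jωC) = -j/(ω·C) = 0 - j1.007e+04 Ω
  Z5: Z = 1/(jωC) = -j/(ω·C) = 0 - j0.92 Ω
Step 3 — Bridge requires nodal analysis (the Z5 bridge couples midpoints C and D, so the two paths cannot be reduced to a simple series/parallel combination). Setting node B to ground and injecting 1 A at node A, the 3-node admittance system at A, C, D solves to V_A = Z_AB = 0 + j763.2 Ω = 763.2∠90.0° Ω.
Step 4 — Source phasor: V = 141∠-51.9° V = 87 - j111 V.
Step 5 — Ohm's law: I = V / Z_total = (87 - j111) / (0 + j763.2) = -0.1454 - j0.114 A.
Step 6 — Convert to polar: |I| = 0.1848 A, ∠I = -141.9°.

I = 0.1848∠-141.9° A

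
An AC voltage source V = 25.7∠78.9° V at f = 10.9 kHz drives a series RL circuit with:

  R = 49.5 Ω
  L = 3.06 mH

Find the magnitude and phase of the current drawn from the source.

Step 1 — Angular frequency: ω = 2π·f = 2π·1.09e+04 = 6.849e+04 rad/s.
Step 2 — Component impedances:
  R: Z = R = 49.5 Ω
  L: Z = jωL = j·6.849e+04·0.00306 = 0 + j209.6 Ω
Step 3 — Series combination: Z_total = R + L = 49.5 + j209.6 Ω = 215.3∠76.7° Ω.
Step 4 — Source phasor: V = 25.7∠78.9° V = 4.948 + j25.22 V.
Step 5 — Ohm's law: I = V / Z_total = (4.948 + j25.22) / (49.5 + j209.6) = 0.1193 + j0.00456 A.
Step 6 — Convert to polar: |I| = 0.1193 A, ∠I = 2.2°.

I = 0.1193∠2.2° A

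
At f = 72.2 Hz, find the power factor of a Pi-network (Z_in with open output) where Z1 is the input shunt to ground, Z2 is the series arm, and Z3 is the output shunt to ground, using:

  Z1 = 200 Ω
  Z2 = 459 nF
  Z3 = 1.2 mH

Step 1 — Angular frequency: ω = 2π·f = 2π·72.2 = 453.6 rad/s.
Step 2 — Component impedances:
  Z1: Z = R = 200 Ω
  Z2: Z = 1/(jωC) = -j/(ω·C) = 0 - j4803 Ω
  Z3: Z = jωL = j·453.6·0.0012 = 0 + j0.5444 Ω
Step 3 — With open output, the series arm Z2 and the output shunt Z3 appear in series to ground: Z2 + Z3 = 0 - j4802 Ω.
Step 4 — Parallel with input shunt Z1: Z_in = Z1 || (Z2 + Z3) = 199.7 - j8.315 Ω = 199.8∠-2.4° Ω.
Step 5 — Power factor: PF = cos(φ) = Re(Z)/|Z| = 199.65/199.83 = 0.9991.
Step 6 — Type: Im(Z) = -8.315 ⇒ leading (phase φ = -2.4°).

PF = 0.9991 (leading, φ = -2.4°)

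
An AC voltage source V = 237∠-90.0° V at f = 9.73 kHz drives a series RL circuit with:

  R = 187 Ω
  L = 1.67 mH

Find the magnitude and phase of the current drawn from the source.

Step 1 — Angular frequency: ω = 2π·f = 2π·9730 = 6.114e+04 rad/s.
Step 2 — Component impedances:
  R: Z = R = 187 Ω
  L: Z = jωL = j·6.114e+04·0.00167 = 0 + j102.1 Ω
Step 3 — Series combination: Z_total = R + L = 187 + j102.1 Ω = 213.1∠28.6° Ω.
Step 4 — Source phasor: V = 237∠-90.0° V = 0 - j237 V.
Step 5 — Ohm's law: I = V / Z_total = (0 - j237) / (187 + j102.1) = -0.5331 - j0.9763 A.
Step 6 — Convert to polar: |I| = 1.112 A, ∠I = -118.6°.

I = 1.112∠-118.6° A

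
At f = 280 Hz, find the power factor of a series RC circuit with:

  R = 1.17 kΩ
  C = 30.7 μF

Step 1 — Angular frequency: ω = 2π·f = 2π·280 = 1759 rad/s.
Step 2 — Component impedances:
  R: Z = R = 1170 Ω
  C: Z = 1/(jωC) = -j/(ω·C) = 0 - j18.52 Ω
Step 3 — Series combination: Z_total = R + C = 1170 - j18.52 Ω = 1170∠-0.9° Ω.
Step 4 — Power factor: PF = cos(φ) = Re(Z)/|Z| = 1170/1170.1 = 0.9999.
Step 5 — Type: Im(Z) = -18.52 ⇒ leading (phase φ = -0.9°).

PF = 0.9999 (leading, φ = -0.9°)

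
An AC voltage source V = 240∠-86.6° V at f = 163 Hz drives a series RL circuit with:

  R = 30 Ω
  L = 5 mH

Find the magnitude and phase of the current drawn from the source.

Step 1 — Angular frequency: ω = 2π·f = 2π·163 = 1024 rad/s.
Step 2 — Component impedances:
  R: Z = R = 30 Ω
  L: Z = jωL = j·1024·0.005 = 0 + j5.121 Ω
Step 3 — Series combination: Z_total = R + L = 30 + j5.121 Ω = 30.43∠9.7° Ω.
Step 4 — Source phasor: V = 240∠-86.6° V = 14.23 - j239.6 V.
Step 5 — Ohm's law: I = V / Z_total = (14.23 - j239.6) / (30 + j5.121) = -0.8635 - j7.839 A.
Step 6 — Convert to polar: |I| = 7.886 A, ∠I = -96.3°.

I = 7.886∠-96.3° A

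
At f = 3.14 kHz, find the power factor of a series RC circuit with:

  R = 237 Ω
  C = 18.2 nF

Step 1 — Angular frequency: ω = 2π·f = 2π·3140 = 1.973e+04 rad/s.
Step 2 — Component impedances:
  R: Z = R = 237 Ω
  C: Z = 1/(jωC) = -j/(ω·C) = 0 - j2785 Ω
Step 3 — Series combination: Z_total = R + C = 237 - j2785 Ω = 2795∠-85.1° Ω.
Step 4 — Power factor: PF = cos(φ) = Re(Z)/|Z| = 237/2795 = 0.08479.
Step 5 — Type: Im(Z) = -2785 ⇒ leading (phase φ = -85.1°).

PF = 0.08479 (leading, φ = -85.1°)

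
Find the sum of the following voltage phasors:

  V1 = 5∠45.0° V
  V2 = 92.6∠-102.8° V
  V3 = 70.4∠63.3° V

Step 1 — Convert each phasor to rectangular form:
  V1 = 5·(cos(45.0°) + j·sin(45.0°)) = 3.536 + j3.536 V
  V2 = 92.6·(cos(-102.8°) + j·sin(-102.8°)) = -20.52 - j90.3 V
  V3 = 70.4·(cos(63.3°) + j·sin(63.3°)) = 31.63 + j62.89 V
Step 2 — Sum components: V_total = 14.65 - j23.87 V.
Step 3 — Convert to polar: |V_total| = 28.01 V, ∠V_total = -58.5°.

V_total = 28.01∠-58.5° V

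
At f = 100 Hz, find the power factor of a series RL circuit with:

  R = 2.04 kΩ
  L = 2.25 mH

Step 1 — Angular frequency: ω = 2π·f = 2π·100 = 628.3 rad/s.
Step 2 — Component impedances:
  R: Z = R = 2040 Ω
  L: Z = jωL = j·628.3·0.00225 = 0 + j1.414 Ω
Step 3 — Series combination: Z_total = R + L = 2040 + j1.414 Ω = 2040∠0.0° Ω.
Step 4 — Power factor: PF = cos(φ) = Re(Z)/|Z| = 2040/2040 = 1.
Step 5 — Type: Im(Z) = 1.414 ⇒ lagging (phase φ = 0.0°).

PF = 1 (lagging, φ = 0.0°)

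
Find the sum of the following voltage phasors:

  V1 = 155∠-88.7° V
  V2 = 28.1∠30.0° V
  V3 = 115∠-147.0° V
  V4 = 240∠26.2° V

Step 1 — Convert each phasor to rectangular form:
  V1 = 155·(cos(-88.7°) + j·sin(-88.7°)) = 3.517 - j155 V
  V2 = 28.1·(cos(30.0°) + j·sin(30.0°)) = 24.34 + j14.05 V
  V3 = 115·(cos(-147.0°) + j·sin(-147.0°)) = -96.45 - j62.63 V
  V4 = 240·(cos(26.2°) + j·sin(26.2°)) = 215.3 + j106 V
Step 2 — Sum components: V_total = 146.7 - j97.58 V.
Step 3 — Convert to polar: |V_total| = 176.2 V, ∠V_total = -33.6°.

V_total = 176.2∠-33.6° V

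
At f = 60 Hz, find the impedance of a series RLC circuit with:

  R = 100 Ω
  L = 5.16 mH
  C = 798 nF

Step 1 — Angular frequency: ω = 2π·f = 2π·60 = 377 rad/s.
Step 2 — Component impedances:
  R: Z = R = 100 Ω
  L: Z = jωL = j·377·0.00516 = 0 + j1.945 Ω
  C: Z = 1/(jωC) = -j/(ω·C) = 0 - j3324 Ω
Step 3 — Series combination: Z_total = R + L + C = 100 - j3322 Ω = 3324∠-88.3° Ω.

Z = 100 - j3322 Ω = 3324∠-88.3° Ω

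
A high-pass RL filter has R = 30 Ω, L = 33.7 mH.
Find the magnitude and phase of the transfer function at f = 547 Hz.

Step 1 — Angular frequency: ω = 2π·547 = 3437 rad/s.
Step 2 — Transfer function: H(jω) = jωL/(R + jωL).
Step 3 — Numerator jωL = j·115.8; denominator R + jωL = 30 + j115.8.
Step 4 — H = 0.9371 + j0.2427.
Step 5 — Magnitude: |H| = 0.9681 (-0.3 dB); phase: φ = 14.5°.

|H| = 0.9681 (-0.3 dB), φ = 14.5°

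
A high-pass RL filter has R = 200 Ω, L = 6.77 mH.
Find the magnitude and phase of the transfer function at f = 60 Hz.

Step 1 — Angular frequency: ω = 2π·60 = 377 rad/s.
Step 2 — Transfer function: H(jω) = jωL/(R + jωL).
Step 3 — Numerator jωL = j·2.552; denominator R + jωL = 200 + j2.552.
Step 4 — H = 0.0001628 + j0.01276.
Step 5 — Magnitude: |H| = 0.01276 (-37.9 dB); phase: φ = 89.3°.

|H| = 0.01276 (-37.9 dB), φ = 89.3°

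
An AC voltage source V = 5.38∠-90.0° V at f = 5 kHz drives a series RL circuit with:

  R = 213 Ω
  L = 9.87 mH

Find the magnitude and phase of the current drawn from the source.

Step 1 — Angular frequency: ω = 2π·f = 2π·5000 = 3.142e+04 rad/s.
Step 2 — Component impedances:
  R: Z = R = 213 Ω
  L: Z = jωL = j·3.142e+04·0.00987 = 0 + j310.1 Ω
Step 3 — Series combination: Z_total = R + L = 213 + j310.1 Ω = 376.2∠55.5° Ω.
Step 4 — Source phasor: V = 5.38∠-90.0° V = 0 - j5.38 V.
Step 5 — Ohm's law: I = V / Z_total = (0 - j5.38) / (213 + j310.1) = -0.01179 - j0.008098 A.
Step 6 — Convert to polar: |I| = 0.0143 A, ∠I = -145.5°.

I = 0.0143∠-145.5° A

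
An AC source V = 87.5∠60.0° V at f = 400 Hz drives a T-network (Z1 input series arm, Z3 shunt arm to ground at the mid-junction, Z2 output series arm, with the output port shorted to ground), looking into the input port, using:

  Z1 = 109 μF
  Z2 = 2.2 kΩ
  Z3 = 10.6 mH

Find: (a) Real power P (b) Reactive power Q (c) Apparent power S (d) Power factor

Step 1 — Angular frequency: ω = 2π·f = 2π·400 = 2513 rad/s.
Step 2 — Component impedances:
  Z1: Z = 1/(jωC) = -j/(ω·C) = 0 - j3.65 Ω
  Z2: Z = R = 2200 Ω
  Z3: Z = jωL = j·2513·0.0106 = 0 + j26.64 Ω
Step 3 — With the output port shorted to ground, the output series arm Z2 runs from the junction to ground; the shunt arm Z3 also runs from the junction to ground. They appear in parallel: Z3 || Z2 = 0.3226 + j26.64 Ω.
Step 4 — Series with input arm Z1: Z_in = Z1 + (Z3 || Z2) = 0.3226 + j22.99 Ω = 22.99∠89.2° Ω.
Step 5 — Source phasor: V = 87.5∠60.0° V = 43.75 + j75.78 V.
Step 6 — Current: I = V / Z = 3.323 - j1.857 A = 3.806∠-29.2° A.
Step 7 — Complex power: S = V·I* = 4.673 + j333 VA.
Step 8 — Real power: P = Re(S) = 4.673 W.
Step 9 — Reactive power: Q = Im(S) = 333 VAR.
Step 10 — Apparent power: |S| = 333 VA.
Step 11 — Power factor: PF = P/|S| = 0.01403 (lagging).

(a) P = 4.673 W  (b) Q = 333 VAR  (c) S = 333 VA  (d) PF = 0.01403 (lagging)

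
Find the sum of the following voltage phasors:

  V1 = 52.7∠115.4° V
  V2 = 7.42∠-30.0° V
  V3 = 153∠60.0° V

Step 1 — Convert each phasor to rectangular form:
  V1 = 52.7·(cos(115.4°) + j·sin(115.4°)) = -22.6 + j47.61 V
  V2 = 7.42·(cos(-30.0°) + j·sin(-30.0°)) = 6.426 - j3.71 V
  V3 = 153·(cos(60.0°) + j·sin(60.0°)) = 76.5 + j132.5 V
Step 2 — Sum components: V_total = 60.32 + j176.4 V.
Step 3 — Convert to polar: |V_total| = 186.4 V, ∠V_total = 71.1°.

V_total = 186.4∠71.1° V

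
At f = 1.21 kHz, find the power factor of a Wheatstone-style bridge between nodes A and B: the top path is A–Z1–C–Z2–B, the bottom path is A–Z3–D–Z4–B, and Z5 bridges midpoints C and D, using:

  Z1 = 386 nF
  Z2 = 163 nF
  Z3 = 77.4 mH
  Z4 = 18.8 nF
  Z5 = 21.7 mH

Step 1 — Angular frequency: ω = 2π·f = 2π·1210 = 7603 rad/s.
Step 2 — Component impedances:
  Z1: Z = 1/(jωC) = -j/(ω·C) = 0 - j340.8 Ω
  Z2: Z = 1/(jωC) = -j/(ω·C) = 0 - j807 Ω
  Z3: Z = jωL = j·7603·0.0774 = 0 + j588.4 Ω
  Z4: Z = 1/(jωC) = -j/(ω·C) = 0 - j6996 Ω
  Z5: Z = jωL = j·7603·0.0217 = 0 + j165 Ω
Step 3 — Bridge requires nodal analysis (the Z5 bridge couples midpoints C and D, so the two paths cannot be reduced to a simple series/parallel combination). Setting node B to ground and injecting 1 A at node A, the 3-node admittance system at A, C, D solves to V_A = Z_AB = 0 - j1314 Ω = 1314∠-90.0° Ω.
Step 4 — Power factor: PF = cos(φ) = Re(Z)/|Z| = -0/1314 = -0.
Step 5 — Type: Im(Z) = -1314 ⇒ leading (phase φ = -90.0°).

PF = -0 (leading, φ = -90.0°)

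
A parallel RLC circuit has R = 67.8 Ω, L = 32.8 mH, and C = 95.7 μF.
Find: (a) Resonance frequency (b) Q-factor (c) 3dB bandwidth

Step 1 — Resonance: ω₀ = 1/√(LC) = 1/√(0.0328·9.57e-05) = 564.4 rad/s.
Step 2 — f₀ = ω₀/(2π) = 89.83 Hz.
Step 3 — Parallel Q: Q = R/(ω₀L) = 67.8/(564.4·0.0328) = 3.662.
Step 4 — Bandwidth: Δω = ω₀/Q = 154.1 rad/s; BW = Δω/(2π) = 24.53 Hz.

(a) f₀ = 89.83 Hz  (b) Q = 3.662  (c) BW = 24.53 Hz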